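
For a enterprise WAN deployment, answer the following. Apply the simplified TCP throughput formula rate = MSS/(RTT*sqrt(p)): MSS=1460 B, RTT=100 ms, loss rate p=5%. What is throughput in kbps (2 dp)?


Given: MSS = 1460 bytes, RTT = 100 ms, loss = 5%
RTT in seconds = 100 / 1000 = 0.1
Loss rate = 5% = 0.05
sqrt(loss) = sqrt(0.05) = 0.223606797750
Throughput (bytes/s) = 1460 / (0.1 * 0.223606797750) = 65293.1849
Throughput (kbps) = 65293.1849 * 8 / 1000 = 522.345480 -> 522.35 kbps (2 dp)

522.35


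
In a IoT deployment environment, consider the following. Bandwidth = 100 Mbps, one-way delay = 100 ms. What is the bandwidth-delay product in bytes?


Given: bandwidth = 100 Mbps, delay = 100 ms
BDP in bits = 100 * 10^6 * 100 / 1000
BDP in bits = 10000000
BDP in bytes = 10000000 / 8 = 1250000

1250000


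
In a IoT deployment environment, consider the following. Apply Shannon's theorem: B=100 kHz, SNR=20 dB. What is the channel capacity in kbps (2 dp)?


Given: B = 100 kHz, SNR = 20 dB
SNR linear = 10^(20/10) = 100
1 + SNR = 101
log2(101) = 6.6582114828
C = 100 * 1000 * 6.6582114828 = 665821.1483 bps
C = 665.821148 kbps -> 665.82 kbps (2 dp)

665.82


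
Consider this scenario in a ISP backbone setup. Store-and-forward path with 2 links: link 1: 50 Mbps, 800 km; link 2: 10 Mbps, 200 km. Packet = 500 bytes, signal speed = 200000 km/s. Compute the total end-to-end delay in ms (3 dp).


Packet = 500 bytes = 4000 bits. Store-and-forward: sum (t_trans + t_prop) per link.
Link 1: t_trans = 4000/(50*10^6) s = 0.0800 ms; t_prop = 800/200000 s = 4.0000 ms; subtotal = 4.0800 ms
Link 2: t_trans = 4000/(10*10^6) s = 0.4000 ms; t_prop = 200/200000 s = 1.0000 ms; subtotal = 1.4000 ms
End-to-end = 4.0800 + 1.4000 = 5.4800 ms -> 5.480 ms (3 dp)

5.480


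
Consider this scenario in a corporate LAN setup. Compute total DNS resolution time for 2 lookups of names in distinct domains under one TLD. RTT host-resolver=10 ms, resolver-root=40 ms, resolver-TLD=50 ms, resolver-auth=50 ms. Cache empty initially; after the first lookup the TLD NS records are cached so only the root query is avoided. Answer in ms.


Lookup 1 (cold cache): local + root + TLD + auth = 10 + 40 + 50 + 50 = 150 ms
Lookups 2..2 (TLD NS cached -> skip root; new domain -> still ask TLD and auth): local + TLD + auth = 10 + 50 + 50 = 110 ms each
Remaining 1 lookups: 1 * 110 = 110 ms
Total = 150 + 110 = 260 ms

260


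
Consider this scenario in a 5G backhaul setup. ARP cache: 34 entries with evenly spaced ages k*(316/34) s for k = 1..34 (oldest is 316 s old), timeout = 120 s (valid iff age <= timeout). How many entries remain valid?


Ages are k * 316/34 s for k = 1..34 (spacing = 9.2941 s).
Entry k is valid iff k * 316/34 <= 120 iff k <= 34 * 120 / 316 = 12.9114
n_valid = floor(12.9114) = 12
(n_stale = 34 - 12 = 22)

12


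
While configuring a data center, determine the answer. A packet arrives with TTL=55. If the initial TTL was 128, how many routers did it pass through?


Given: initial TTL = 128, received TTL = 55
Hops = initial TTL - received TTL
Hops = 128 - 55 = 73

73


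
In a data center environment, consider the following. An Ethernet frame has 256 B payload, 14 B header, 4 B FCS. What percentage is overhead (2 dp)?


Given: payload = 256 B, header = 14 B, trailer = 4 B
Overhead bytes = header + trailer = 14 + 4 = 18
Total frame = payload + overhead = 256 + 18 = 274
Overhead % = 18 / 274 * 100 = 6.5693% -> 6.57% (2 dp)

6.57


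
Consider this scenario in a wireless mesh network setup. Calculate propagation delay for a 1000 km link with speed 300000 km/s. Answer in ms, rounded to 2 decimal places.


Given: distance = 1000 km, speed = 300000 km/s
Delay = distance / speed = 1000 / 300000 seconds
Delay in ms = 1000 * 1000 / 300000
Delay = 3.3333 ms
Rounded to 2 dp = 3.33 ms

3.33


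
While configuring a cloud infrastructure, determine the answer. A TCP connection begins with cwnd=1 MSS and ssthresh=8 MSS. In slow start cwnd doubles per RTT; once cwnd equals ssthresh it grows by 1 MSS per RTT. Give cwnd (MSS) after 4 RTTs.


RTT 0: cwnd = 1 MSS (initial)
RTT 1: cwnd = 2 MSS (slow start, doubled)
RTT 2: cwnd = 4 MSS (slow start, doubled)
RTT 3: cwnd = 8 MSS (slow start, doubled)
RTT 4: cwnd = 9 MSS (congestion avoidance, +1)

9


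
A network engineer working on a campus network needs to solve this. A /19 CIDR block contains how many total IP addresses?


Given: CIDR prefix /19
Host bits = 32 - 19 = 13
Total addresses = 2^13 = 8192

8192


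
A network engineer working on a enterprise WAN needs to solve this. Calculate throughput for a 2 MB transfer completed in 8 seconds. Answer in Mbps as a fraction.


Given: file = 2 MB, time = 8 s
File in Mb = 2 * 8 = 16 Mb
Throughput = 16 / 8 Mbps
Throughput = 2 Mbps

2


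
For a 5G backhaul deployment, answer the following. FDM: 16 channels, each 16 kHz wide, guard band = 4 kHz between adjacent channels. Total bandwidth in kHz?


Given: 16 channels, 16 kHz each, guard = 4 kHz
Channel bandwidth = 16 * 16 = 256 kHz
Guard bands = 15 gaps * 4 kHz = 60 kHz
Total = 256 + 60 = 316 kHz

316


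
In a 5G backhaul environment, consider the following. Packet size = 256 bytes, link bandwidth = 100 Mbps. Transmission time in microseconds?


Given: packet = 256 bytes, bandwidth = 100 Mbps
Packet in bits = 256 * 8 = 2048 bits
Bandwidth = 100 * 10^6 = 100000000 bps
Time = 2048 / 100000000 seconds
Time in us = 2048 * 10^6 / 100000000 = 20.48

20.48


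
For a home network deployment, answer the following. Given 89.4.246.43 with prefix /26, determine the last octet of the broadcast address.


Given: IP = 89.4.246.43, prefix = /26
Host bits = 32 - 26 = 6
Network last octet = 43 AND mask = 0
Host part size = 2^6 - 1 = 63
Broadcast last octet = 0 OR 63 = 63

63


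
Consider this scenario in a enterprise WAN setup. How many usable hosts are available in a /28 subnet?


Given: subnet mask /28
Host bits = 32 - 28 = 4
Total addresses = 2^4 = 16
Usable hosts = 16 - 2 (network + broadcast) = 14

14


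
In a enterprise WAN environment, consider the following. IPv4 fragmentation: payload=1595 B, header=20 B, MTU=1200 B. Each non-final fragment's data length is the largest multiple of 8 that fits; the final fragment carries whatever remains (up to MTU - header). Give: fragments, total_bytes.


Max data per non-final fragment = floor((MTU - header)/8)*8 = floor((1200 - 20)/8)*8 = floor(1180/8)*8 = 1176 B
Final fragment needs no 8-byte alignment: it can carry up to MTU - header = 1180 B
Non-final fragments needed = ceil((payload - 1180) / 1176) = ceil(415/1176) = ceil(0.3529) = 1
Number of fragments = 1 + 1 = 2
Fragment sizes (data): 1 * 1176 B + 419 B (last, 419 <= 1180 OK)
Total bytes sent = payload + n_frags * header = 1595 + 2*20 = 1595 + 40 = 1635 B

2, 1635


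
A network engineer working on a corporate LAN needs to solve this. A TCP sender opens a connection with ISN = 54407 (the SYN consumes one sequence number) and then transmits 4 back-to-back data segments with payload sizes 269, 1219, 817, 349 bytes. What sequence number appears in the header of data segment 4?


The SYN occupies sequence number ISN = 54407, so the first data byte is ISN + 1 = 54408.
SEQ of data segment i = (ISN + 1) + sum of payload sizes of segments 1..i-1.
Segment 1: SEQ = 54408, payload = 269 bytes
Segment 2: SEQ = 54677, payload = 1219 bytes
Segment 3: SEQ = 55896, payload = 817 bytes
Segment 4: SEQ = 56713, payload = 349 bytes
SEQ of segment 4 = 54408 + 269 + 1219 + 817 = 56713

56713


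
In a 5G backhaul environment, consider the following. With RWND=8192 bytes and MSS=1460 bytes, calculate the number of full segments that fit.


Given: RWND = 8192 bytes, MSS = 1460 bytes
Full segments = floor(RWND / MSS)
Full segments = floor(8192 / 1460)
Full segments = floor(5.611) = 5

5


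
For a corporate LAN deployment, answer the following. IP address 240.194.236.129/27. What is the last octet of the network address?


Given: IP = 240.194.236.129, prefix = /27
Subnet mask = 255.255.255.224
Last octet of IP: 129
Last octet of mask: 224
Network last octet = 129 AND 224 = 128

128


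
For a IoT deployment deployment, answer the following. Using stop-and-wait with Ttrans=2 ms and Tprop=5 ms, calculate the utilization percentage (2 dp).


Given: Ttrans = 2 ms, Tprop = 5 ms
RTT = 2 * Tprop = 2 * 5 = 10 ms
U = Ttrans / (Ttrans + RTT)
U = 2 / (2 + 10)
U = 2 / 12 = 0.166667
U% = 16.67%

16.67


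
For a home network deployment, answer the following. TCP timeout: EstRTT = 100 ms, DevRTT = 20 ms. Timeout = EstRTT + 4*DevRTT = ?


Given: EstRTT = 100 ms, DevRTT = 20 ms
Timeout = EstRTT + 4 * DevRTT
4 * DevRTT = 4 * 20 = 80
Timeout = 100 + 80 = 180 ms

180


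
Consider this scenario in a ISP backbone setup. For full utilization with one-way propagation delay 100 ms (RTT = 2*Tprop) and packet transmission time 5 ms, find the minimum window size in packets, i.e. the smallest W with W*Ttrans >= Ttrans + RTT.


Given: Ttrans = 5 ms, RTT = 200 ms (= 2 * Tprop, Tprop = 100 ms)
Time until first ACK returns = Ttrans + RTT = 5 + 200 = 205 ms
Need W * Ttrans >= Ttrans + RTT  ->  W >= (Ttrans + RTT) / Ttrans
(Ttrans + RTT) / Ttrans = 205 / 5 = 41
W_min = ceil(41) = 41

41


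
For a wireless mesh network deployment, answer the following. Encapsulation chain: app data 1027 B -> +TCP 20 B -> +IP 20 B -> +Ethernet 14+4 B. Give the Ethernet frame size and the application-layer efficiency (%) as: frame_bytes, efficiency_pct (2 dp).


TCP segment = 1027 + 20 = 1047 B
IP packet = 1047 + 20 = 1067 B
Ethernet frame = 1067 + 14 + 4 = 1085 B
Efficiency = app / frame = 1027 / 1085 = 0.946544 = 94.6544% -> 94.65% (2 dp)

1085, 94.65


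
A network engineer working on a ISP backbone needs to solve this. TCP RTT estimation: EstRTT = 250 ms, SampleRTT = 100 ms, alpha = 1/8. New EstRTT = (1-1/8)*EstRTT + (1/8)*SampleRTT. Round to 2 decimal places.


Given: EstRTT = 250 ms, SampleRTT = 100 ms, alpha = 1/8
New EstRTT = (1 - alpha) * EstRTT + alpha * SampleRTT
(7/8) * 250 = 218.75
(1/8) * 100 = 12.5
New EstRTT = 218.75 + 12.5 = 231.25 ms -> 231.25 ms (2 dp)

231.25


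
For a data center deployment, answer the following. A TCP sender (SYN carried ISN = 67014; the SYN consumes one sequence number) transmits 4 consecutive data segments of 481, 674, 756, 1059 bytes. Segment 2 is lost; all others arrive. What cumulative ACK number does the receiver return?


SYN uses sequence number 67014; first data byte = ISN + 1 = 67015.
Segment 1: SEQ = 67015, len = 481 B, covers [67015, 67495]
Segment 2: SEQ = 67496, len = 674 B, covers [67496, 68169] [LOST]
Segment 3: SEQ = 68170, len = 756 B, covers [68170, 68925]
Segment 4: SEQ = 68926, len = 1059 B, covers [68926, 69984]
In-order data received: bytes [67015, 67495] (segments 1..1).
Segment 2 missing -> gap begins at byte 67496; later segments buffered out of order.
Cumulative ACK = next expected in-order byte = 67015 + 481 = 67496

67496


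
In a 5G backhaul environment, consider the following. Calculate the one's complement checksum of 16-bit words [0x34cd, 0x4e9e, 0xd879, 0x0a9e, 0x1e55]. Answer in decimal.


Given words: [0x34cd, 0x4e9e, 0xd879, 0x0a9e, 0x1e55]
Step 1: Sum all words
Raw sum = 13517 + 20126 + 55417 + 2718 + 7765 = 99543
Step 2: Fold carry: (34007 + 1) = 34008
One's complement = ~34008 & 0xFFFF = 31527

31527


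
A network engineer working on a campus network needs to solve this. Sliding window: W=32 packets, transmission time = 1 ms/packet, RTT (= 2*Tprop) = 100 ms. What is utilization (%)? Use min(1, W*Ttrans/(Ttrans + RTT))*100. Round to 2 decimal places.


Given: W = 32, Ttrans = 1 ms, RTT = 100 ms (= 2 * Tprop, Tprop = 50 ms)
Cycle time = Ttrans + RTT = 1 + 100 = 101 ms (first packet sent until its ACK returns)
W * Ttrans = 32 * 1 = 32 ms of sending per cycle
W * Ttrans / (Ttrans + RTT) = 32 / 101 = 0.316832
U = min(1, 0.316832) = 0.316832
U% = 31.68%

31.68


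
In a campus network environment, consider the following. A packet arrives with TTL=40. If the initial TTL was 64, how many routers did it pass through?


Given: initial TTL = 64, received TTL = 40
Hops = initial TTL - received TTL
Hops = 64 - 40 = 24

24


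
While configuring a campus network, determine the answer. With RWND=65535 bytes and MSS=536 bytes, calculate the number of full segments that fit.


Given: RWND = 65535 bytes, MSS = 536 bytes
Full segments = floor(RWND / MSS)
Full segments = floor(65535 / 536)
Full segments = floor(122.2668) = 122

122


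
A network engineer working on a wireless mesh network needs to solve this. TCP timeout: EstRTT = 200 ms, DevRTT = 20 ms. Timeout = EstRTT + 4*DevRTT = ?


Given: EstRTT = 200 ms, DevRTT = 20 ms
Timeout = EstRTT + 4 * DevRTT
4 * DevRTT = 4 * 20 = 80
Timeout = 200 + 80 = 280 ms

280


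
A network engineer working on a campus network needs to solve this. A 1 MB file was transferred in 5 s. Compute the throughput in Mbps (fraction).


Given: file = 1 MB, time = 5 s
File in Mb = 1 * 8 = 8 Mb
Throughput = 8 / 5 Mbps
Throughput = 8/5 Mbps

8/5


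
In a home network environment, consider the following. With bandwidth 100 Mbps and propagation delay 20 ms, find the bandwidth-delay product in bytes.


Given: bandwidth = 100 Mbps, delay = 20 ms
BDP in bits = 100 * 10^6 * 20 / 1000
BDP in bits = 2000000
BDP in bytes = 2000000 / 8 = 250000

250000


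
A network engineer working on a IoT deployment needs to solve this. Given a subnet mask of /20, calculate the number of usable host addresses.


Given: subnet mask /20
Host bits = 32 - 20 = 12
Total addresses = 2^12 = 4096
Usable hosts = 4096 - 2 (network + broadcast) = 4094

4094


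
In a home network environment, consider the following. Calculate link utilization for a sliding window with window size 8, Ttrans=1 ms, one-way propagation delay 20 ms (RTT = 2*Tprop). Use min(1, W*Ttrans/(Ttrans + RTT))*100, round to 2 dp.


Given: W = 8, Ttrans = 1 ms, RTT = 40 ms (= 2 * Tprop, Tprop = 20 ms)
Cycle time = Ttrans + RTT = 1 + 40 = 41 ms (first packet sent until its ACK returns)
W * Ttrans = 8 * 1 = 8 ms of sending per cycle
W * Ttrans / (Ttrans + RTT) = 8 / 41 = 0.195122
U = min(1, 0.195122) = 0.195122
U% = 19.51%

19.51


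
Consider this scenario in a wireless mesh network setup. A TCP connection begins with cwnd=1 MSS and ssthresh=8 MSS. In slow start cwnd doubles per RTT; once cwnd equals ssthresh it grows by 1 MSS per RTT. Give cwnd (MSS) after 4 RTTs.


RTT 0: cwnd = 1 MSS (initial)
RTT 1: cwnd = 2 MSS (slow start, doubled)
RTT 2: cwnd = 4 MSS (slow start, doubled)
RTT 3: cwnd = 8 MSS (slow start, doubled)
RTT 4: cwnd = 9 MSS (congestion avoidance, +1)

9


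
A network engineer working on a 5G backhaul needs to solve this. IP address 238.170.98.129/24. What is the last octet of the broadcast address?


Given: IP = 238.170.98.129, prefix = /24
Host bits = 32 - 24 = 8
Network last octet = 129 AND mask = 0
Host part size = 2^8 - 1 = 255
Broadcast last octet = 0 OR 255 = 255

255


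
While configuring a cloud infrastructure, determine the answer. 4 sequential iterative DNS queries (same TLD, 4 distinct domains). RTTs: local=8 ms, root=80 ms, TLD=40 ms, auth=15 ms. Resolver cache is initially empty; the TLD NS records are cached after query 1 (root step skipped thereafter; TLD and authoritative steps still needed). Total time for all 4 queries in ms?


Lookup 1 (cold cache): local + root + TLD + auth = 8 + 80 + 40 + 15 = 143 ms
Lookups 2..4 (TLD NS cached -> skip root; new domain -> still ask TLD and auth): local + TLD + auth = 8 + 40 + 15 = 63 ms each
Remaining 3 lookups: 3 * 63 = 189 ms
Total = 143 + 189 = 332 ms

332


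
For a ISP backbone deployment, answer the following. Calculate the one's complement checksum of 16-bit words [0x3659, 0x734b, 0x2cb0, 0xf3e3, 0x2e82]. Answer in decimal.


Given words: [0x3659, 0x734b, 0x2cb0, 0xf3e3, 0x2e82]
Step 1: Sum all words
Raw sum = 13913 + 29515 + 11440 + 62435 + 11906 = 129209
Step 2: Fold carry: (63673 + 1) = 63674
One's complement = ~63674 & 0xFFFF = 1861

1861


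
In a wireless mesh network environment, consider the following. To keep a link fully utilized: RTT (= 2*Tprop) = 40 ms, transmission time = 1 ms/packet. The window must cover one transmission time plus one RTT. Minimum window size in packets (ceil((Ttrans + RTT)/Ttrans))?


Given: Ttrans = 1 ms, RTT = 40 ms (= 2 * Tprop, Tprop = 20 ms)
Time until first ACK returns = Ttrans + RTT = 1 + 40 = 41 ms
Need W * Ttrans >= Ttrans + RTT  ->  W >= (Ttrans + RTT) / Ttrans
(Ttrans + RTT) / Ttrans = 41 / 1 = 41
W_min = ceil(41) = 41

41


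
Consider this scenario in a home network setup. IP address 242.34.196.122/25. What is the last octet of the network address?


Given: IP = 242.34.196.122, prefix = /25
Subnet mask = 255.255.255.128
Last octet of IP: 122
Last octet of mask: 128
Network last octet = 122 AND 128 = 0

0


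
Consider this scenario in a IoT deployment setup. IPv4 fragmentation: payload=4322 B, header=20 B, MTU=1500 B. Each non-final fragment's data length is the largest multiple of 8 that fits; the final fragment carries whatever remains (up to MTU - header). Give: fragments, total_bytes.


Max data per non-final fragment = floor((MTU - header)/8)*8 = floor((1500 - 20)/8)*8 = floor(1480/8)*8 = 1480 B
Final fragment needs no 8-byte alignment: it can carry up to MTU - header = 1480 B
Non-final fragments needed = ceil((payload - 1480) / 1480) = ceil(2842/1480) = ceil(1.9203) = 2
Number of fragments = 2 + 1 = 3
Fragment sizes (data): 2 * 1480 B + 1362 B (last, 1362 <= 1480 OK)
Total bytes sent = payload + n_frags * header = 4322 + 3*20 = 4322 + 60 = 4382 B

3, 4382


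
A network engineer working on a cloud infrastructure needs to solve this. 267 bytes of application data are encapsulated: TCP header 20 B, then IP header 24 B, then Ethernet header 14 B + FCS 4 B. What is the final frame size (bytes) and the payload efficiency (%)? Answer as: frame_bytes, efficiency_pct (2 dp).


TCP segment = 267 + 20 = 287 B
IP packet = 287 + 24 = 311 B
Ethernet frame = 311 + 14 + 4 = 329 B
Efficiency = app / frame = 267 / 329 = 0.811550 = 81.1550% -> 81.16% (2 dp)

329, 81.16


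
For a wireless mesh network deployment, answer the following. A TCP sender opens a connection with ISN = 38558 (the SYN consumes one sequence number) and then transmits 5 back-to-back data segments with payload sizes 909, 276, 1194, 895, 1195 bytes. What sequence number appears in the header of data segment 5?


The SYN occupies sequence number ISN = 38558, so the first data byte is ISN + 1 = 38559.
SEQ of data segment i = (ISN + 1) + sum of payload sizes of segments 1..i-1.
Segment 1: SEQ = 38559, payload = 909 bytes
Segment 2: SEQ = 39468, payload = 276 bytes
Segment 3: SEQ = 39744, payload = 1194 bytes
Segment 4: SEQ = 40938, payload = 895 bytes
Segment 5: SEQ = 41833, payload = 1195 bytes
SEQ of segment 5 = 38559 + 909 + 276 + 1194 + 895 = 41833

41833


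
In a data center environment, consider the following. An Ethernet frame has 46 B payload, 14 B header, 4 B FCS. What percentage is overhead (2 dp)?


Given: payload = 46 B, header = 14 B, trailer = 4 B
Overhead bytes = header + trailer = 14 + 4 = 18
Total frame = payload + overhead = 46 + 18 = 64
Overhead % = 18 / 64 * 100 = 28.1250% -> 28.13% (2 dp)

28.13


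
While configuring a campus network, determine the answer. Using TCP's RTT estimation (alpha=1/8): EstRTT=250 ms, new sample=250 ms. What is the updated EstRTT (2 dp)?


Given: EstRTT = 250 ms, SampleRTT = 250 ms, alpha = 1/8
New EstRTT = (1 - alpha) * EstRTT + alpha * SampleRTT
(7/8) * 250 = 218.75
(1/8) * 250 = 31.25
New EstRTT = 218.75 + 31.25 = 250 ms -> 250.00 ms (2 dp)

250.00


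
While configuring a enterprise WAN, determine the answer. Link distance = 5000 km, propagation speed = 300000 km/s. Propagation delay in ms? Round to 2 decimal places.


Given: distance = 5000 km, speed = 300000 km/s
Delay = distance / speed = 5000 / 300000 seconds
Delay in ms = 5000 * 1000 / 300000
Delay = 16.6667 ms
Rounded to 2 dp = 16.67 ms

16.67


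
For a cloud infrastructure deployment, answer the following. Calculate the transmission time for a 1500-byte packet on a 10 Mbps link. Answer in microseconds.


Given: packet = 1500 bytes, bandwidth = 10 Mbps
Packet in bits = 1500 * 8 = 12000 bits
Bandwidth = 10 * 10^6 = 10000000 bps
Time = 12000 / 10000000 seconds
Time in us = 12000 * 10^6 / 10000000 = 1200

1200


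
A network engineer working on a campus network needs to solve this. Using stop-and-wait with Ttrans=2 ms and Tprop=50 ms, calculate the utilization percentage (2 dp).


Given: Ttrans = 2 ms, Tprop = 50 ms
RTT = 2 * Tprop = 2 * 50 = 100 ms
U = Ttrans / (Ttrans + RTT)
U = 2 / (2 + 100)
U = 2 / 102 = 0.019608
U% = 1.96%

1.96


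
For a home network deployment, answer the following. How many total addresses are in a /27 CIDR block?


Given: CIDR prefix /27
Host bits = 32 - 27 = 5
Total addresses = 2^5 = 32

32


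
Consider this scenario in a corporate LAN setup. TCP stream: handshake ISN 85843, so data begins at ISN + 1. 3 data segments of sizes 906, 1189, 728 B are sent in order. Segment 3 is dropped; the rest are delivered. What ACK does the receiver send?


SYN uses sequence number 85843; first data byte = ISN + 1 = 85844.
Segment 1: SEQ = 85844, len = 906 B, covers [85844, 86749]
Segment 2: SEQ = 86750, len = 1189 B, covers [86750, 87938]
Segment 3: SEQ = 87939, len = 728 B, covers [87939, 88666] [LOST]
In-order data received: bytes [85844, 87938] (segments 1..2).
Segment 3 missing -> gap begins at byte 87939.
Cumulative ACK = next expected in-order byte = 85844 + 906 + 1189 = 87939

87939


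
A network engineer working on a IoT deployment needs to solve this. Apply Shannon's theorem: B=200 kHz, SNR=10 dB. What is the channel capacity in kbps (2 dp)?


Given: B = 200 kHz, SNR = 10 dB
SNR linear = 10^(10/10) = 10
1 + SNR = 11
log2(11) = 3.4594316186
C = 200 * 1000 * 3.4594316186 = 691886.3237 bps
C = 691.886324 kbps -> 691.89 kbps (2 dp)

691.89


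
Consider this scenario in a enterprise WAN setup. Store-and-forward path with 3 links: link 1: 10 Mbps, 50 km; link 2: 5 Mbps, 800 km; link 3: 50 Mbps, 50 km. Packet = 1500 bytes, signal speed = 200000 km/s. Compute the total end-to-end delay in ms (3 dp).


Packet = 1500 bytes = 12000 bits. Store-and-forward: sum (t_trans + t_prop) per link.
Link 1: t_trans = 12000/(10*10^6) s = 1.2000 ms; t_prop = 50/200000 s = 0.2500 ms; subtotal = 1.4500 ms
Link 2: t_trans = 12000/(5*10^6) s = 2.4000 ms; t_prop = 800/200000 s = 4.0000 ms; subtotal = 6.4000 ms
Link 3: t_trans = 12000/(50*10^6) s = 0.2400 ms; t_prop = 50/200000 s = 0.2500 ms; subtotal = 0.4900 ms
End-to-end = 1.4500 + 6.4000 + 0.4900 = 8.3400 ms -> 8.340 ms (3 dp)

8.340


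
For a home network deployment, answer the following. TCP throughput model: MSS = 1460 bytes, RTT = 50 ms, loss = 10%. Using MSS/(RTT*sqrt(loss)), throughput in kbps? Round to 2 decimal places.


Given: MSS = 1460 bytes, RTT = 50 ms, loss = 10%
RTT in seconds = 50 / 1000 = 0.05
Loss rate = 10% = 0.1
sqrt(loss) = sqrt(0.1) = 0.316227766017
Throughput (bytes/s) = 1460 / (0.05 * 0.316227766017) = 92338.5077
Throughput (kbps) = 92338.5077 * 8 / 1000 = 738.708061 -> 738.71 kbps (2 dp)

738.71


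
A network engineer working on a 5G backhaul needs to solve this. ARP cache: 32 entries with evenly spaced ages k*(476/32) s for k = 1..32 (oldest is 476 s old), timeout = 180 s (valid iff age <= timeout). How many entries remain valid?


Ages are k * 476/32 s for k = 1..32 (spacing = 14.8750 s).
Entry k is valid iff k * 476/32 <= 180 iff k <= 32 * 180 / 476 = 12.1008
n_valid = floor(12.1008) = 12
(n_stale = 32 - 12 = 20)

12


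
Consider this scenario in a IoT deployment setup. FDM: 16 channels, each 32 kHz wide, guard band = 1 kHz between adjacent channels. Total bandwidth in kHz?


Given: 16 channels, 32 kHz each, guard = 1 kHz
Channel bandwidth = 16 * 32 = 512 kHz
Guard bands = 15 gaps * 1 kHz = 15 kHz
Total = 512 + 15 = 527 kHz

527


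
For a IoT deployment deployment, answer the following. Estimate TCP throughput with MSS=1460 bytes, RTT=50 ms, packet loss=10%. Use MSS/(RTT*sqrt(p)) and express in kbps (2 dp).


Given: MSS = 1460 bytes, RTT = 50 ms, loss = 10%
RTT in seconds = 50 / 1000 = 0.05
Loss rate = 10% = 0.1
sqrt(loss) = sqrt(0.1) = 0.316227766017
Throughput (bytes/s) = 1460 / (0.05 * 0.316227766017) = 92338.5077
Throughput (kbps) = 92338.5077 * 8 / 1000 = 738.708061 -> 738.71 kbps (2 dp)

738.71


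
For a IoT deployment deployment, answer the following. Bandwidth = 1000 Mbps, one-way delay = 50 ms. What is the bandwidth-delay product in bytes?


Given: bandwidth = 1000 Mbps, delay = 50 ms
BDP in bits = 1000 * 10^6 * 50 / 1000
BDP in bits = 50000000
BDP in bytes = 50000000 / 8 = 6250000

6250000


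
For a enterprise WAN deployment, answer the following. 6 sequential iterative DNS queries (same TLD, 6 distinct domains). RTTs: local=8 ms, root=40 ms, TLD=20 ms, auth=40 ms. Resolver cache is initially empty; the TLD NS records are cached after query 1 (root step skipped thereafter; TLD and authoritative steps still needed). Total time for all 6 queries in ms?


Lookup 1 (cold cache): local + root + TLD + auth = 8 + 40 + 20 + 40 = 108 ms
Lookups 2..6 (TLD NS cached -> skip root; new domain -> still ask TLD and auth): local + TLD + auth = 8 + 20 + 40 = 68 ms each
Remaining 5 lookups: 5 * 68 = 340 ms
Total = 108 + 340 = 448 ms

448


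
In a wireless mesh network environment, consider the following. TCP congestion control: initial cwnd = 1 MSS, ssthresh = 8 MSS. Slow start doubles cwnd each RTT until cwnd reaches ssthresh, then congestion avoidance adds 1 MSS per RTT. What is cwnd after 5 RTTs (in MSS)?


RTT 0: cwnd = 1 MSS (initial)
RTT 1: cwnd = 2 MSS (slow start, doubled)
RTT 2: cwnd = 4 MSS (slow start, doubled)
RTT 3: cwnd = 8 MSS (slow start, doubled)
RTT 4: cwnd = 9 MSS (congestion avoidance, +1)
RTT 5: cwnd = 10 MSS (congestion avoidance, +1)

10


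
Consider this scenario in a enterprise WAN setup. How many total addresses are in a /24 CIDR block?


Given: CIDR prefix /24
Host bits = 32 - 24 = 8
Total addresses = 2^8 = 256

256


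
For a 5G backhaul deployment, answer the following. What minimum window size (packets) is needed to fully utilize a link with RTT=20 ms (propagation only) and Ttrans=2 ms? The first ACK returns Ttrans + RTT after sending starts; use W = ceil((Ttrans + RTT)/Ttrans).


Given: Ttrans = 2 ms, RTT = 20 ms (= 2 * Tprop, Tprop = 10 ms)
Time until first ACK returns = Ttrans + RTT = 2 + 20 = 22 ms
Need W * Ttrans >= Ttrans + RTT  ->  W >= (Ttrans + RTT) / Ttrans
(Ttrans + RTT) / Ttrans = 22 / 2 = 11
W_min = ceil(11) = 11

11


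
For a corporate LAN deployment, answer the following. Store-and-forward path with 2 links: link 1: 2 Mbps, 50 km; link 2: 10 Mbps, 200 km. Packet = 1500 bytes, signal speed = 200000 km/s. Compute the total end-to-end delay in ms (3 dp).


Packet = 1500 bytes = 12000 bits. Store-and-forward: sum (t_trans + t_prop) per link.
Link 1: t_trans = 12000/(2*10^6) s = 6.0000 ms; t_prop = 50/200000 s = 0.2500 ms; subtotal = 6.2500 ms
Link 2: t_trans = 12000/(10*10^6) s = 1.2000 ms; t_prop = 200/200000 s = 1.0000 ms; subtotal = 2.2000 ms
End-to-end = 6.2500 + 2.2000 = 8.4500 ms -> 8.450 ms (3 dp)

8.450


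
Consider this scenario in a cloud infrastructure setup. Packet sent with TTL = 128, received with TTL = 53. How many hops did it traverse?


Given: initial TTL = 128, received TTL = 53
Hops = initial TTL - received TTL
Hops = 128 - 53 = 75

75


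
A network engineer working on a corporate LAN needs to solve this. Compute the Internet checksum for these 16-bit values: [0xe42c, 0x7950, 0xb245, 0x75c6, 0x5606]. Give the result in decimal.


Given words: [0xe42c, 0x7950, 0xb245, 0x75c6, 0x5606]
Step 1: Sum all words
Raw sum = 58412 + 31056 + 45637 + 30150 + 22022 = 187277
Step 2: Fold carry: (56205 + 2) = 56207
One's complement = ~56207 & 0xFFFF = 9328

9328


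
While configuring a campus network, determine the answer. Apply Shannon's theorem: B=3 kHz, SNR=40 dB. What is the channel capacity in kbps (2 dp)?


Given: B = 3 kHz, SNR = 40 dB
SNR linear = 10^(40/10) = 10000
1 + SNR = 10001
log2(10001) = 13.2878566418
C = 3 * 1000 * 13.2878566418 = 39863.5699 bps
C = 39.863570 kbps -> 39.86 kbps (2 dp)

39.86


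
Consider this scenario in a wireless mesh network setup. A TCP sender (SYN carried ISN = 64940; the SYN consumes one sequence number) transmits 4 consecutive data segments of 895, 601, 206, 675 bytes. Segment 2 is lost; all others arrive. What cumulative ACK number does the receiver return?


SYN uses sequence number 64940; first data byte = ISN + 1 = 64941.
Segment 1: SEQ = 64941, len = 895 B, covers [64941, 65835]
Segment 2: SEQ = 65836, len = 601 B, covers [65836, 66436] [LOST]
Segment 3: SEQ = 66437, len = 206 B, covers [66437, 66642]
Segment 4: SEQ = 66643, len = 675 B, covers [66643, 67317]
In-order data received: bytes [64941, 65835] (segments 1..1).
Segment 2 missing -> gap begins at byte 65836; later segments buffered out of order.
Cumulative ACK = next expected in-order byte = 64941 + 895 = 65836

65836


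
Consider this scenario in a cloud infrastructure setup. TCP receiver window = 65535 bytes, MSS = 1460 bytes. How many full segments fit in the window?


Given: RWND = 65535 bytes, MSS = 1460 bytes
Full segments = floor(RWND / MSS)
Full segments = floor(65535 / 1460)
Full segments = floor(44.887) = 44

44


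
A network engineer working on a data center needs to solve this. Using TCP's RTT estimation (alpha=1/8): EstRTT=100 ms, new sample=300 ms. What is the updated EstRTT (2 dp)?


Given: EstRTT = 100 ms, SampleRTT = 300 ms, alpha = 1/8
New EstRTT = (1 - alpha) * EstRTT + alpha * SampleRTT
(7/8) * 100 = 87.5
(1/8) * 300 = 37.5
New EstRTT = 87.5 + 37.5 = 125 ms -> 125.00 ms (2 dp)

125.00


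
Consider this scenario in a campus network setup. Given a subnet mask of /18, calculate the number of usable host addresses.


Given: subnet mask /18
Host bits = 32 - 18 = 14
Total addresses = 2^14 = 16384
Usable hosts = 16384 - 2 (network + broadcast) = 16382

16382


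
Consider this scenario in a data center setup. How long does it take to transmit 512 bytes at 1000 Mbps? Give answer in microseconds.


Given: packet = 512 bytes, bandwidth = 1000 Mbps
Packet in bits = 512 * 8 = 4096 bits
Bandwidth = 1000 * 10^6 = 1000000000 bps
Time = 4096 / 1000000000 seconds
Time in us = 4096 * 10^6 / 1000000000 = 4.096

4.096


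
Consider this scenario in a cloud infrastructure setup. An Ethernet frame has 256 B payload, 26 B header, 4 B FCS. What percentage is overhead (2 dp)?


Given: payload = 256 B, header = 26 B, trailer = 4 B
Overhead bytes = header + trailer = 26 + 4 = 30
Total frame = payload + overhead = 256 + 30 = 286
Overhead % = 30 / 286 * 100 = 10.4895% -> 10.49% (2 dp)

10.49


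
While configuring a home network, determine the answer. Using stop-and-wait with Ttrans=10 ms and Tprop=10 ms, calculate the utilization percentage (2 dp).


Given: Ttrans = 10 ms, Tprop = 10 ms
RTT = 2 * Tprop = 2 * 10 = 20 ms
U = Ttrans / (Ttrans + RTT)
U = 10 / (10 + 20)
U = 10 / 30 = 0.333333
U% = 33.33%

33.33


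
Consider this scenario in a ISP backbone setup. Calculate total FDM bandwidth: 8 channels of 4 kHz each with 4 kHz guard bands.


Given: 8 channels, 4 kHz each, guard = 4 kHz
Channel bandwidth = 8 * 4 = 32 kHz
Guard bands = 7 gaps * 4 kHz = 28 kHz
Total = 32 + 28 = 60 kHz

60


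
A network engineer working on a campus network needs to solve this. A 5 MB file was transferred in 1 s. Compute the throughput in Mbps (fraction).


Given: file = 5 MB, time = 1 s
File in Mb = 5 * 8 = 40 Mb
Throughput = 40 / 1 Mbps
Throughput = 40 Mbps

40


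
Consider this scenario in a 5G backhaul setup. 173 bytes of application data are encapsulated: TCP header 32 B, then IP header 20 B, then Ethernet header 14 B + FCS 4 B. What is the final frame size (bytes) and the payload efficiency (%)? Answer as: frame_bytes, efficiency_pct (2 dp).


TCP segment = 173 + 32 = 205 B
IP packet = 205 + 20 = 225 B
Ethernet frame = 225 + 14 + 4 = 243 B
Efficiency = app / frame = 173 / 243 = 0.711934 = 71.1934% -> 71.19% (2 dp)

243, 71.19


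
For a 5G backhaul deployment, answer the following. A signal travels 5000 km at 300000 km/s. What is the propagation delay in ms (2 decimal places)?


Given: distance = 5000 km, speed = 300000 km/s
Delay = distance / speed = 5000 / 300000 seconds
Delay in ms = 5000 * 1000 / 300000
Delay = 16.6667 ms
Rounded to 2 dp = 16.67 ms

16.67


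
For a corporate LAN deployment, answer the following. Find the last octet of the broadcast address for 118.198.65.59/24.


Given: IP = 118.198.65.59, prefix = /24
Host bits = 32 - 24 = 8
Network last octet = 59 AND mask = 0
Host part size = 2^8 - 1 = 255
Broadcast last octet = 0 OR 255 = 255

255


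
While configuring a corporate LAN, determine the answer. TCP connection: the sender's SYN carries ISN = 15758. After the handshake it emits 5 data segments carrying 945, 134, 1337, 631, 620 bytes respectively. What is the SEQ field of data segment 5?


The SYN occupies sequence number ISN = 15758, so the first data byte is ISN + 1 = 15759.
SEQ of data segment i = (ISN + 1) + sum of payload sizes of segments 1..i-1.
Segment 1: SEQ = 15759, payload = 945 bytes
Segment 2: SEQ = 16704, payload = 134 bytes
Segment 3: SEQ = 16838, payload = 1337 bytes
Segment 4: SEQ = 18175, payload = 631 bytes
Segment 5: SEQ = 18806, payload = 620 bytes
SEQ of segment 5 = 15759 + 945 + 134 + 1337 + 631 = 18806

18806


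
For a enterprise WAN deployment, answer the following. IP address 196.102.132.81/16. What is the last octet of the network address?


Given: IP = 196.102.132.81, prefix = /16
Subnet mask = 255.255.0.0
Last octet of IP: 81
Last octet of mask: 0
Network last octet = 81 AND 0 = 0

0


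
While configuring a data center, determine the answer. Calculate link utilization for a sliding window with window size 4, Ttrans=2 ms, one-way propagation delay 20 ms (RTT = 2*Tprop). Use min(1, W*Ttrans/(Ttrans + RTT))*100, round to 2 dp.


Given: W = 4, Ttrans = 2 ms, RTT = 40 ms (= 2 * Tprop, Tprop = 20 ms)
Cycle time = Ttrans + RTT = 2 + 40 = 42 ms (first packet sent until its ACK returns)
W * Ttrans = 4 * 2 = 8 ms of sending per cycle
W * Ttrans / (Ttrans + RTT) = 8 / 42 = 0.190476
U = min(1, 0.190476) = 0.190476
U% = 19.05%

19.05


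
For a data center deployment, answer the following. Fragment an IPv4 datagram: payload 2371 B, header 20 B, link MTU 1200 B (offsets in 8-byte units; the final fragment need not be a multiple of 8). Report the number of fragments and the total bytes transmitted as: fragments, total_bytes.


Max data per non-final fragment = floor((MTU - header)/8)*8 = floor((1200 - 20)/8)*8 = floor(1180/8)*8 = 1176 B
Final fragment needs no 8-byte alignment: it can carry up to MTU - header = 1180 B
Non-final fragments needed = ceil((payload - 1180) / 1176) = ceil(1191/1176) = ceil(1.0128) = 2
Number of fragments = 2 + 1 = 3
Fragment sizes (data): 2 * 1176 B + 19 B (last, 19 <= 1180 OK)
Total bytes sent = payload + n_frags * header = 2371 + 3*20 = 2371 + 60 = 2431 B

3, 2431


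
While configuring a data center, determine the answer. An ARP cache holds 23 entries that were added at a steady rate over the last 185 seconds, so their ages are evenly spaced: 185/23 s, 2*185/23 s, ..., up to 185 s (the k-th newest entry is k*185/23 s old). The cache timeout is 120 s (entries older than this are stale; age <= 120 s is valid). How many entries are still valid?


Ages are k * 185/23 s for k = 1..23 (spacing = 8.0435 s).
Entry k is valid iff k * 185/23 <= 120 iff k <= 23 * 120 / 185 = 14.9189
n_valid = floor(14.9189) = 14
(n_stale = 23 - 14 = 9)

14


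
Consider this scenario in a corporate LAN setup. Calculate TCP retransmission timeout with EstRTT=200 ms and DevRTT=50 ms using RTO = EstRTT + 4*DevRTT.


Given: EstRTT = 200 ms, DevRTT = 50 ms
Timeout = EstRTT + 4 * DevRTT
4 * DevRTT = 4 * 50 = 200
Timeout = 200 + 200 = 400 ms

400


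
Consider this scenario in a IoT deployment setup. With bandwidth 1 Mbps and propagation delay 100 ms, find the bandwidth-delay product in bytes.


Given: bandwidth = 1 Mbps, delay = 100 ms
BDP in bits = 1 * 10^6 * 100 / 1000
BDP in bits = 100000
BDP in bytes = 100000 / 8 = 12500

12500


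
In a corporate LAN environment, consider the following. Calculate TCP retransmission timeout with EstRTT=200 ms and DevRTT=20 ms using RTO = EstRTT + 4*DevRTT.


Given: EstRTT = 200 ms, DevRTT = 20 ms
Timeout = EstRTT + 4 * DevRTT
4 * DevRTT = 4 * 20 = 80
Timeout = 200 + 80 = 280 ms

280


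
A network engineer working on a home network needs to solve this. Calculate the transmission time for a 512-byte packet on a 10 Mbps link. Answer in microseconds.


Given: packet = 512 bytes, bandwidth = 10 Mbps
Packet in bits = 512 * 8 = 4096 bits
Bandwidth = 10 * 10^6 = 10000000 bps
Time = 4096 / 10000000 seconds
Time in us = 4096 * 10^6 / 10000000 = 409.6

409.6


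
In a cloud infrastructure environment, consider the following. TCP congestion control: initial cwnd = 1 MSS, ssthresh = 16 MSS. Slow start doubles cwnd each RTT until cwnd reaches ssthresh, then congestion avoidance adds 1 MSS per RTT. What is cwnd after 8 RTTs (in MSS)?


RTT 0: cwnd = 1 MSS (initial)
RTT 1: cwnd = 2 MSS (slow start, doubled)
RTT 2: cwnd = 4 MSS (slow start, doubled)
RTT 3: cwnd = 8 MSS (slow start, doubled)
RTT 4: cwnd = 16 MSS (slow start, doubled)
RTT 5: cwnd = 17 MSS (congestion avoidance, +1)
RTT 6: cwnd = 18 MSS (congestion avoidance, +1)
RTT 7: cwnd = 19 MSS (congestion avoidance, +1)
RTT 8: cwnd = 20 MSS (congestion avoidance, +1)

20


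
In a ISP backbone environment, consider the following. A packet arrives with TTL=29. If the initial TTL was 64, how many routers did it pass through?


Given: initial TTL = 64, received TTL = 29
Hops = initial TTL - received TTL
Hops = 64 - 29 = 35

35


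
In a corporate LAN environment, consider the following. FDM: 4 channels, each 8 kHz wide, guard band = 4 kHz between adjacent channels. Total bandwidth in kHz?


Given: 4 channels, 8 kHz each, guard = 4 kHz
Channel bandwidth = 4 * 8 = 32 kHz
Guard bands = 3 gaps * 4 kHz = 12 kHz
Total = 32 + 12 = 44 kHz

44


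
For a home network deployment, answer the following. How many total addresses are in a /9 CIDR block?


Given: CIDR prefix /9
Host bits = 32 - 9 = 23
Total addresses = 2^23 = 8388608

8388608


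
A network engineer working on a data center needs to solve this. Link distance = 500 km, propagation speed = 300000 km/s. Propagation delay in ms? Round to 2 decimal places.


Given: distance = 500 km, speed = 300000 km/s
Delay = distance / speed = 500 / 300000 seconds
Delay in ms = 500 * 1000 / 300000
Delay = 1.6667 ms
Rounded to 2 dp = 1.67 ms

1.67


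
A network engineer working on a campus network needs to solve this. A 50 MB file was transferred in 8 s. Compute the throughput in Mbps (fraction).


Given: file = 50 MB, time = 8 s
File in Mb = 50 * 8 = 400 Mb
Throughput = 400 / 8 Mbps
Throughput = 50 Mbps

50


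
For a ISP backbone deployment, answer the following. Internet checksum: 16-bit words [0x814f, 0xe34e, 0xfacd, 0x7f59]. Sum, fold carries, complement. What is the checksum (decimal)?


Given words: [0x814f, 0xe34e, 0xfacd, 0x7f59]
Step 1: Sum all words
Raw sum = 33103 + 58190 + 64205 + 32601 = 188099
Step 2: Fold carry: (57027 + 2) = 57029
One's complement = ~57029 & 0xFFFF = 8506

8506


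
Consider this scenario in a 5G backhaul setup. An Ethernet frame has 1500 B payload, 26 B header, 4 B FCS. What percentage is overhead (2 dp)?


Given: payload = 1500 B, header = 26 B, trailer = 4 B
Overhead bytes = header + trailer = 26 + 4 = 30
Total frame = payload + overhead = 1500 + 30 = 1530
Overhead % = 30 / 1530 * 100 = 1.9608% -> 1.96% (2 dp)

1.96


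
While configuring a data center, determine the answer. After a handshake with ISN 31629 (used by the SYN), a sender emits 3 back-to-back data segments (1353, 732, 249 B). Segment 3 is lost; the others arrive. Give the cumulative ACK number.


SYN uses sequence number 31629; first data byte = ISN + 1 = 31630.
Segment 1: SEQ = 31630, len = 1353 B, covers [31630, 32982]
Segment 2: SEQ = 32983, len = 732 B, covers [32983, 33714]
Segment 3: SEQ = 33715, len = 249 B, covers [33715, 33963] [LOST]
In-order data received: bytes [31630, 33714] (segments 1..2).
Segment 3 missing -> gap begins at byte 33715.
Cumulative ACK = next expected in-order byte = 31630 + 1353 + 732 = 33715

33715
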